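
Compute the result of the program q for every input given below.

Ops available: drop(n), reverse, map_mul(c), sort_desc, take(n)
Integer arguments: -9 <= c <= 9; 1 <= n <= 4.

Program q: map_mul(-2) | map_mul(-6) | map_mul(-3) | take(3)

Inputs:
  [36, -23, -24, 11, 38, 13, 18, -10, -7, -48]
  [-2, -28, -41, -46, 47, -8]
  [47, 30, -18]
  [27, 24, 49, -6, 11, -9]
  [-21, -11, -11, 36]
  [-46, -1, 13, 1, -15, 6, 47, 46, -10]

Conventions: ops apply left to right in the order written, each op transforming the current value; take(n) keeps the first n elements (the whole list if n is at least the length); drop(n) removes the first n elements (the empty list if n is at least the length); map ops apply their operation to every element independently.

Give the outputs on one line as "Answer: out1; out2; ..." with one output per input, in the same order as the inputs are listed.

Execution, op by op:
  [36, -23, -24, 11, 38, 13, 18, -10, -7, -48] -> [-72, 46, 48, -22, -76, -26, -36, 20, 14, 96] -> [432, -276, -288, 132, 456, 156, 216, -120, -84, -576] -> [-1296, 828, 864, -396, -1368, -468, -648, 360, 252, 1728] -> [-1296, 828, 864]
  [-2, -28, -41, -46, 47, -8] -> [4, 56, 82, 92, -94, 16] -> [-24, -336, -492, -552, 564, -96] -> [72, 1008, 1476, 1656, -1692, 288] -> [72, 1008, 1476]
  [47, 30, -18] -> [-94, -60, 36] -> [564, 360, -216] -> [-1692, -1080, 648] -> [-1692, -1080, 648]
  [27, 24, 49, -6, 11, -9] -> [-54, -48, -98, 12, -22, 18] -> [324, 288, 588, -72, 132, -108] -> [-972, -864, -1764, 216, -396, 324] -> [-972, -864, -1764]
  [-21, -11, -11, 36] -> [42, 22, 22, -72] -> [-252, -132, -132, 432] -> [756, 396, 396, -1296] -> [756, 396, 396]
  [-46, -1, 13, 1, -15, 6, 47, 46, -10] -> [92, 2, -26, -2, 30, -12, -94, -92, 20] -> [-552, -12, 156, 12, -180, 72, 564, 552, -120] -> [1656, 36, -468, -36, 540, -216, -1692, -1656, 360] -> [1656, 36, -468]

[-1296, 828, 864]; [72, 1008, 1476]; [-1692, -1080, 648]; [-972, -864, -1764]; [756, 396, 396]; [1656, 36, -468]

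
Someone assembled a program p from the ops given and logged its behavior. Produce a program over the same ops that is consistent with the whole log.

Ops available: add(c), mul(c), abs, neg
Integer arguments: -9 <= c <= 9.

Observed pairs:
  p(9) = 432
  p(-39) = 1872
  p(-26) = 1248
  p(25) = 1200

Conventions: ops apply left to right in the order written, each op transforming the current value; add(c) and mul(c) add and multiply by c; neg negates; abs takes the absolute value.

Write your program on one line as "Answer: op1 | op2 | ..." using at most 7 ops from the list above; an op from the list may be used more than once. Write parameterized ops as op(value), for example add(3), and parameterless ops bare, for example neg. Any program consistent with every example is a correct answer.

neg | mul(-6) | neg | abs | mul(-8) | neg

Check, running the answer program on each example:
  9 -> -9 -> 54 -> -54 -> 54 -> -432 -> 432
  -39 -> 39 -> -234 -> 234 -> 234 -> -1872 -> 1872
  -26 -> 26 -> -156 -> 156 -> 156 -> -1248 -> 1248
  25 -> -25 -> 150 -> -150 -> 150 -> -1200 -> 1200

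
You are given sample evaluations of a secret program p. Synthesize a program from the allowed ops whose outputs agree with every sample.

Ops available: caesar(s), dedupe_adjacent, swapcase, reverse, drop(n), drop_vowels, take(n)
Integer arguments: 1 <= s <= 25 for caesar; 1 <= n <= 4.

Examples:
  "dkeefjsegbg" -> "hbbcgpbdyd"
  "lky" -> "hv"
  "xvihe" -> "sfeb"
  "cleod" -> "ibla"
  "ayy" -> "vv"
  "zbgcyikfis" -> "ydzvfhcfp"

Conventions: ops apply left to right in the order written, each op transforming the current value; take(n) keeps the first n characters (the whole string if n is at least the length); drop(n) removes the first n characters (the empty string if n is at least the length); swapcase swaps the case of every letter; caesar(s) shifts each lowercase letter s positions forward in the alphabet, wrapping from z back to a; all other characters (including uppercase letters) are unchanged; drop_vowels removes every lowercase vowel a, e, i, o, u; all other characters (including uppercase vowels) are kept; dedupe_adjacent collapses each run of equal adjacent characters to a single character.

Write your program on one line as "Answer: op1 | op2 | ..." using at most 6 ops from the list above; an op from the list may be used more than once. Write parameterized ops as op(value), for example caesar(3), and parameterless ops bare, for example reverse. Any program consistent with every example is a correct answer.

caesar(17) | reverse | caesar(6) | reverse | drop(1)

Check, running the answer program on each example:
  "dkeefjsegbg" -> "ubvvwajvxsx" -> "xsxvjawvvbu" -> "dydbpgcbbha" -> "ahbbcgpbdyd" -> "hbbcgpbdyd"
  "lky" -> "cbp" -> "pbc" -> "vhi" -> "ihv" -> "hv"
  "xvihe" -> "omzyv" -> "vyzmo" -> "befsu" -> "usfeb" -> "sfeb"
  "cleod" -> "tcvfu" -> "ufvct" -> "albiz" -> "zibla" -> "ibla"
  "ayy" -> "rpp" -> "ppr" -> "vvx" -> "xvv" -> "vv"
  "zbgcyikfis" -> "qsxtpzbwzj" -> "jzwbzptxsq" -> "pfchfvzdyw" -> "wydzvfhcfp" -> "ydzvfhcfp"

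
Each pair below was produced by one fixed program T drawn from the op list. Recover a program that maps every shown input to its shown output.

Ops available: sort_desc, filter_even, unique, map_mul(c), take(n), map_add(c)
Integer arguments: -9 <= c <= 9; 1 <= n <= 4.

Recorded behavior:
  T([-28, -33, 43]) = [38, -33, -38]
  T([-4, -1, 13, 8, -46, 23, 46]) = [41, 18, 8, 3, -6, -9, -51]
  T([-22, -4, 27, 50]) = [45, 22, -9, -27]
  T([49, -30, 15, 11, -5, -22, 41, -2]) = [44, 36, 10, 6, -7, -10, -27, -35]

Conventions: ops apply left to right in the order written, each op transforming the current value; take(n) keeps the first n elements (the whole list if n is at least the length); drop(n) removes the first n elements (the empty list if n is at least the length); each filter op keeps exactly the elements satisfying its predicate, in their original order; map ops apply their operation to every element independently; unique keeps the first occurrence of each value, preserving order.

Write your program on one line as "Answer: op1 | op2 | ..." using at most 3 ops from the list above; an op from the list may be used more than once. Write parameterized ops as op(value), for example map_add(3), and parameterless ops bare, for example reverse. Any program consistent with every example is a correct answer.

sort_desc | map_add(-5)

Check, running the answer program on each example:
  [-28, -33, 43] -> [43, -28, -33] -> [38, -33, -38]
  [-4, -1, 13, 8, -46, 23, 46] -> [46, 23, 13, 8, -1, -4, -46] -> [41, 18, 8, 3, -6, -9, -51]
  [-22, -4, 27, 50] -> [50, 27, -4, -22] -> [45, 22, -9, -27]
  [49, -30, 15, 11, -5, -22, 41, -2] -> [49, 41, 15, 11, -2, -5, -22, -30] -> [44, 36, 10, 6, -7, -10, -27, -35]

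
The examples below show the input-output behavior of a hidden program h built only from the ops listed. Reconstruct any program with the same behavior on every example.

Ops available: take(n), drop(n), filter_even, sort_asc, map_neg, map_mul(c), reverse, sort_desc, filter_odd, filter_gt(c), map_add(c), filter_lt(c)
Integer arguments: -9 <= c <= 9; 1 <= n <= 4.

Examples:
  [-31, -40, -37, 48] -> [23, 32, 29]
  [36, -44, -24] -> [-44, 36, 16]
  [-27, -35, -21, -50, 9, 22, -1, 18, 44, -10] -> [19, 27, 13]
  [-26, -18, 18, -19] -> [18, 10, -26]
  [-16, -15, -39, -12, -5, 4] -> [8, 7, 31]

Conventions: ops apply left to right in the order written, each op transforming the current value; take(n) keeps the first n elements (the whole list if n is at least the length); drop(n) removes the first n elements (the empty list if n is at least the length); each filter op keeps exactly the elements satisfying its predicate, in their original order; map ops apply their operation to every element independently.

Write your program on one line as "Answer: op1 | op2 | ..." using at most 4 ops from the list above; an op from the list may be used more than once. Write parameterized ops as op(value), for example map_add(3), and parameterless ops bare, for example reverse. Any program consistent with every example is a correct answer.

map_neg | take(3) | map_add(-8)

Check, running the answer program on each example:
  [-31, -40, -37, 48] -> [31, 40, 37, -48] -> [31, 40, 37] -> [23, 32, 29]
  [36, -44, -24] -> [-36, 44, 24] -> [-36, 44, 24] -> [-44, 36, 16]
  [-27, -35, -21, -50, 9, 22, -1, 18, 44, -10] -> [27, 35, 21, 50, -9, -22, 1, -18, -44, 10] -> [27, 35, 21] -> [19, 27, 13]
  [-26, -18, 18, -19] -> [26, 18, -18, 19] -> [26, 18, -18] -> [18, 10, -26]
  [-16, -15, -39, -12, -5, 4] -> [16, 15, 39, 12, 5, -4] -> [16, 15, 39] -> [8, 7, 31]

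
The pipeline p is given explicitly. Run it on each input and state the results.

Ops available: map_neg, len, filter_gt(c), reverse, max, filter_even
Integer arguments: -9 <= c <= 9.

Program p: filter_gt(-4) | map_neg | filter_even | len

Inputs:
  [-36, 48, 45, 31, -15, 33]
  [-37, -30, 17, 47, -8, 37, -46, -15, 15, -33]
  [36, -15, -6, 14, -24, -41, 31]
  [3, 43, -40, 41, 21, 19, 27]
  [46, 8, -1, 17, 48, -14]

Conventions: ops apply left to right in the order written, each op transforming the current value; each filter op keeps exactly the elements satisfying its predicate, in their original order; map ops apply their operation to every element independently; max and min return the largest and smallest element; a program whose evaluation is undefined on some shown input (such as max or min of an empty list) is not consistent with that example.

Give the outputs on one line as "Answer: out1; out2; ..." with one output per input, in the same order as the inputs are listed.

Execution, op by op:
  [-36, 48, 45, 31, -15, 33] -> [48, 45, 31, 33] -> [-48, -45, -31, -33] -> [-48] -> 1
  [-37, -30, 17, 47, -8, 37, -46, -15, 15, -33] -> [17, 47, 37, 15] -> [-17, -47, -37, -15] -> [] -> 0
  [36, -15, -6, 14, -24, -41, 31] -> [36, 14, 31] -> [-36, -14, -31] -> [-36, -14] -> 2
  [3, 43, -40, 41, 21, 19, 27] -> [3, 43, 41, 21, 19, 27] -> [-3, -43, -41, -21, -19, -27] -> [] -> 0
  [46, 8, -1, 17, 48, -14] -> [46, 8, -1, 17, 48] -> [-46, -8, 1, -17, -48] -> [-46, -8, -48] -> 3

1; 0; 2; 0; 3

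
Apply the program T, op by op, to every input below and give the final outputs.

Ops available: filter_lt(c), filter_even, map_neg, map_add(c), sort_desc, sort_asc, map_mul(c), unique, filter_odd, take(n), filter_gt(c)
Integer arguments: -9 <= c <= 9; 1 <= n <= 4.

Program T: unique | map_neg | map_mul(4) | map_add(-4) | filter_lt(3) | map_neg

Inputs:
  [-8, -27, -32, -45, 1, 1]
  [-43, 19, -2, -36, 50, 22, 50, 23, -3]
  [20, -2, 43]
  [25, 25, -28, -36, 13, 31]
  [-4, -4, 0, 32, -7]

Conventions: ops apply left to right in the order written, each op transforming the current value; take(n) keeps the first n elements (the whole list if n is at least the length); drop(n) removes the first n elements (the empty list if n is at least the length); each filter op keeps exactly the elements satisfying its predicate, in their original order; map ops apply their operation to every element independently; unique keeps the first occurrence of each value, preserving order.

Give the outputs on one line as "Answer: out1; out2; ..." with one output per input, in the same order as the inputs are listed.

Execution, op by op:
  [-8, -27, -32, -45, 1, 1] -> [-8, -27, -32, -45, 1] -> [8, 27, 32, 45, -1] -> [32, 108, 128, 180, -4] -> [28, 104, 124, 176, -8] -> [-8] -> [8]
  [-43, 19, -2, -36, 50, 22, 50, 23, -3] -> [-43, 19, -2, -36, 50, 22, 23, -3] -> [43, -19, 2, 36, -50, -22, -23, 3] -> [172, -76, 8, 144, -200, -88, -92, 12] -> [168, -80, 4, 140, -204, -92, -96, 8] -> [-80, -204, -92, -96] -> [80, 204, 92, 96]
  [20, -2, 43] -> [20, -2, 43] -> [-20, 2, -43] -> [-80, 8, -172] -> [-84, 4, -176] -> [-84, -176] -> [84, 176]
  [25, 25, -28, -36, 13, 31] -> [25, -28, -36, 13, 31] -> [-25, 28, 36, -13, -31] -> [-100, 112, 144, -52, -124] -> [-104, 108, 140, -56, -128] -> [-104, -56, -128] -> [104, 56, 128]
  [-4, -4, 0, 32, -7] -> [-4, 0, 32, -7] -> [4, 0, -32, 7] -> [16, 0, -128, 28] -> [12, -4, -132, 24] -> [-4, -132] -> [4, 132]

[8]; [80, 204, 92, 96]; [84, 176]; [104, 56, 128]; [4, 132]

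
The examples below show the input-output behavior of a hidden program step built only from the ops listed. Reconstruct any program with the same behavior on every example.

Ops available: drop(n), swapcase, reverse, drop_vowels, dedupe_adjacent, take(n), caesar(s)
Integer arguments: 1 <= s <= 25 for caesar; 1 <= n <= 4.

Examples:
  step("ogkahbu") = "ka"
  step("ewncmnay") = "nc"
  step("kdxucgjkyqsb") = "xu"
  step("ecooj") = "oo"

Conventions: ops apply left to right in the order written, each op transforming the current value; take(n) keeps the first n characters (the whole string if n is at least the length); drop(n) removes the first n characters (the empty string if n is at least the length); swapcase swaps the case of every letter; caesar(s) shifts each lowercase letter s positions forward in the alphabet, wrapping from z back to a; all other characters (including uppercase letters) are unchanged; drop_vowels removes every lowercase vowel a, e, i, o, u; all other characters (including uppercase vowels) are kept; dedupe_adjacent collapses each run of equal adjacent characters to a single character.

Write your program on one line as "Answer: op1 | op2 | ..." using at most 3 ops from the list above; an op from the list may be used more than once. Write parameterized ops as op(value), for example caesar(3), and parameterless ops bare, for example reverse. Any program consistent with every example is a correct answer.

drop(2) | take(2)

Check, running the answer program on each example:
  "ogkahbu" -> "kahbu" -> "ka"
  "ewncmnay" -> "ncmnay" -> "nc"
  "kdxucgjkyqsb" -> "xucgjkyqsb" -> "xu"
  "ecooj" -> "ooj" -> "oo"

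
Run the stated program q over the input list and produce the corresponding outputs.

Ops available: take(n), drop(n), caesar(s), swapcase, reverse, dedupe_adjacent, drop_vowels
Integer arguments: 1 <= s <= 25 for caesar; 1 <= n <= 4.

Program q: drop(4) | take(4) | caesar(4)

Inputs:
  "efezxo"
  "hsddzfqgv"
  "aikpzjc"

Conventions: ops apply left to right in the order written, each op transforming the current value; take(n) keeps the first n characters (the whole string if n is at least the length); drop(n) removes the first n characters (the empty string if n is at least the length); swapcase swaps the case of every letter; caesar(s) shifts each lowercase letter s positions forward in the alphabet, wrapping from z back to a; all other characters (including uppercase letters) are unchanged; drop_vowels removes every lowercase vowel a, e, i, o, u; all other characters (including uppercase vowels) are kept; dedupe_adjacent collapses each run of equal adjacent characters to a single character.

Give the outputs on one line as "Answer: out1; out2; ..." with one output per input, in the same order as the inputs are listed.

"bs"; "djuk"; "dng"

Execution, op by op:
  "efezxo" -> "xo" -> "xo" -> "bs"
  "hsddzfqgv" -> "zfqgv" -> "zfqg" -> "djuk"
  "aikpzjc" -> "zjc" -> "zjc" -> "dng"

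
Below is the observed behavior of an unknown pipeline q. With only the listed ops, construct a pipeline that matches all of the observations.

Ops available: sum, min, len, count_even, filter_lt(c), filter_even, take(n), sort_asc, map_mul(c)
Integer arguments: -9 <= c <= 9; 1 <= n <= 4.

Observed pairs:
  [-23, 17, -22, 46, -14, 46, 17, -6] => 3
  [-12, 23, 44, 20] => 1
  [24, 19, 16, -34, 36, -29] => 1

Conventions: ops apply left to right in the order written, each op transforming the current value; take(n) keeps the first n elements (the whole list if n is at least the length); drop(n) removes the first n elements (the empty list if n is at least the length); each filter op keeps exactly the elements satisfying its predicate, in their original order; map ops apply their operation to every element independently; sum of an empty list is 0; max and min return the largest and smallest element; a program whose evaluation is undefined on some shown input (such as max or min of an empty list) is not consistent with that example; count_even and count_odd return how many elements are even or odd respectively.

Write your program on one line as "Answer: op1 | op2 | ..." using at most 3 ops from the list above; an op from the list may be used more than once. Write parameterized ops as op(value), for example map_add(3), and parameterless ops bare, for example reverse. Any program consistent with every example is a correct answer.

filter_lt(0) | filter_even | count_even

Check, running the answer program on each example:
  [-23, 17, -22, 46, -14, 46, 17, -6] -> [-23, -22, -14, -6] -> [-22, -14, -6] -> 3
  [-12, 23, 44, 20] -> [-12] -> [-12] -> 1
  [24, 19, 16, -34, 36, -29] -> [-34, -29] -> [-34] -> 1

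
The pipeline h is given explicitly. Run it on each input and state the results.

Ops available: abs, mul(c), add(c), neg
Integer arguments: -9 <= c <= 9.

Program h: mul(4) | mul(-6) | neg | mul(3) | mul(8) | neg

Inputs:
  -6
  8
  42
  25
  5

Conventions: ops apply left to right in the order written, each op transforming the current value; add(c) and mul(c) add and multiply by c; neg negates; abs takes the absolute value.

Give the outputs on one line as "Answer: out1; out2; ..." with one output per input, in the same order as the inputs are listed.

Execution, op by op:
  -6 -> -24 -> 144 -> -144 -> -432 -> -3456 -> 3456
  8 -> 32 -> -192 -> 192 -> 576 -> 4608 -> -4608
  42 -> 168 -> -1008 -> 1008 -> 3024 -> 24192 -> -24192
  25 -> 100 -> -600 -> 600 -> 1800 -> 14400 -> -14400
  5 -> 20 -> -120 -> 120 -> 360 -> 2880 -> -2880

3456; -4608; -24192; -14400; -2880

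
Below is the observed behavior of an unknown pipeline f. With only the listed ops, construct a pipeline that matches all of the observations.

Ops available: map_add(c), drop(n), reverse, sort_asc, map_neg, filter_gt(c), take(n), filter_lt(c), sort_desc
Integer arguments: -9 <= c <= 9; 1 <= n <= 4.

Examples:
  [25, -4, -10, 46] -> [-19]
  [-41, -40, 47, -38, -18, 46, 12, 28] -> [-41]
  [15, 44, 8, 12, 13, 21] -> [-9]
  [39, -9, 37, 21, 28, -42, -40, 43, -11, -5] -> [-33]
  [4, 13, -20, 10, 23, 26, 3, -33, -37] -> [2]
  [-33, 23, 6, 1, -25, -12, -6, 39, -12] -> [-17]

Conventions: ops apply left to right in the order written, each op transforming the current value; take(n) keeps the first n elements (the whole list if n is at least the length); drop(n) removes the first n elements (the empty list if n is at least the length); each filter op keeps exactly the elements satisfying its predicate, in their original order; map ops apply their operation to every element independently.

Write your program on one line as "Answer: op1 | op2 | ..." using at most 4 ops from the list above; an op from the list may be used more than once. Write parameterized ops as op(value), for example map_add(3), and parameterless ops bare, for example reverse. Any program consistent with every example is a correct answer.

filter_gt(-9) | take(1) | map_add(-6) | map_neg

Check, running the answer program on each example:
  [25, -4, -10, 46] -> [25, -4, 46] -> [25] -> [19] -> [-19]
  [-41, -40, 47, -38, -18, 46, 12, 28] -> [47, 46, 12, 28] -> [47] -> [41] -> [-41]
  [15, 44, 8, 12, 13, 21] -> [15, 44, 8, 12, 13, 21] -> [15] -> [9] -> [-9]
  [39, -9, 37, 21, 28, -42, -40, 43, -11, -5] -> [39, 37, 21, 28, 43, -5] -> [39] -> [33] -> [-33]
  [4, 13, -20, 10, 23, 26, 3, -33, -37] -> [4, 13, 10, 23, 26, 3] -> [4] -> [-2] -> [2]
  [-33, 23, 6, 1, -25, -12, -6, 39, -12] -> [23, 6, 1, -6, 39] -> [23] -> [17] -> [-17]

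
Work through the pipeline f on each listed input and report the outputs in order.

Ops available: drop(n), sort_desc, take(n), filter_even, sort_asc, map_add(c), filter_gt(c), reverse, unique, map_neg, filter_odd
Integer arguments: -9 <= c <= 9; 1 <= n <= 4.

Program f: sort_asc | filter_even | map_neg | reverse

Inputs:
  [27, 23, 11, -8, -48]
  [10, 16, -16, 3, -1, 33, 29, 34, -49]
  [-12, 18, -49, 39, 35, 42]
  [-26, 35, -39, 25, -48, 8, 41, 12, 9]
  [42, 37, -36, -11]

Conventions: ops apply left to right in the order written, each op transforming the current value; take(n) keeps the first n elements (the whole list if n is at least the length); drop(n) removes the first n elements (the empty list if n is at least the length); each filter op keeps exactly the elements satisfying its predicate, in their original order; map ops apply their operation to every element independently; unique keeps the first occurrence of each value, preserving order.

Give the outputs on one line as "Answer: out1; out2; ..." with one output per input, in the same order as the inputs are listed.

Execution, op by op:
  [27, 23, 11, -8, -48] -> [-48, -8, 11, 23, 27] -> [-48, -8] -> [48, 8] -> [8, 48]
  [10, 16, -16, 3, -1, 33, 29, 34, -49] -> [-49, -16, -1, 3, 10, 16, 29, 33, 34] -> [-16, 10, 16, 34] -> [16, -10, -16, -34] -> [-34, -16, -10, 16]
  [-12, 18, -49, 39, 35, 42] -> [-49, -12, 18, 35, 39, 42] -> [-12, 18, 42] -> [12, -18, -42] -> [-42, -18, 12]
  [-26, 35, -39, 25, -48, 8, 41, 12, 9] -> [-48, -39, -26, 8, 9, 12, 25, 35, 41] -> [-48, -26, 8, 12] -> [48, 26, -8, -12] -> [-12, -8, 26, 48]
  [42, 37, -36, -11] -> [-36, -11, 37, 42] -> [-36, 42] -> [36, -42] -> [-42, 36]

[8, 48]; [-34, -16, -10, 16]; [-42, -18, 12]; [-12, -8, 26, 48]; [-42, 36]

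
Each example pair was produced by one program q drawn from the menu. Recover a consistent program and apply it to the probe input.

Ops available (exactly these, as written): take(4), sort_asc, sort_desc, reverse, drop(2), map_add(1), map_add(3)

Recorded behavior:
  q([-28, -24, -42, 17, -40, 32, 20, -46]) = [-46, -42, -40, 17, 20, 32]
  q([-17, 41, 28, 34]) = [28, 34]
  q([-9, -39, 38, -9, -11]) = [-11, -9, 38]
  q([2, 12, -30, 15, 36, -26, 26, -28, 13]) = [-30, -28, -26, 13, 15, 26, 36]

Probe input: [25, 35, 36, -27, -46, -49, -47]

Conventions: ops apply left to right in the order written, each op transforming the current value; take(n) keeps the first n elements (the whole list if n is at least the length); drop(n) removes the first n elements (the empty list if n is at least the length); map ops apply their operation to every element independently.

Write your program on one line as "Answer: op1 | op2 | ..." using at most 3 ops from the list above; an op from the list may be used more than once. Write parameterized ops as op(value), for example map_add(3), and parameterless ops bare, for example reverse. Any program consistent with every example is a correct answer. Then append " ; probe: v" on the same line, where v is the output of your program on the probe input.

drop(2) | sort_desc | sort_asc ; probe: [-49, -47, -46, -27, 36]

Check, running the answer program on each example:
  [-28, -24, -42, 17, -40, 32, 20, -46] -> [-42, 17, -40, 32, 20, -46] -> [32, 20, 17, -40, -42, -46] -> [-46, -42, -40, 17, 20, 32]
  [-17, 41, 28, 34] -> [28, 34] -> [34, 28] -> [28, 34]
  [-9, -39, 38, -9, -11] -> [38, -9, -11] -> [38, -9, -11] -> [-11, -9, 38]
  [2, 12, -30, 15, 36, -26, 26, -28, 13] -> [-30, 15, 36, -26, 26, -28, 13] -> [36, 26, 15, 13, -26, -28, -30] -> [-30, -28, -26, 13, 15, 26, 36]
  probe: [25, 35, 36, -27, -46, -49, -47] -> [36, -27, -46, -49, -47] -> [36, -27, -46, -47, -49] -> [-49, -47, -46, -27, 36]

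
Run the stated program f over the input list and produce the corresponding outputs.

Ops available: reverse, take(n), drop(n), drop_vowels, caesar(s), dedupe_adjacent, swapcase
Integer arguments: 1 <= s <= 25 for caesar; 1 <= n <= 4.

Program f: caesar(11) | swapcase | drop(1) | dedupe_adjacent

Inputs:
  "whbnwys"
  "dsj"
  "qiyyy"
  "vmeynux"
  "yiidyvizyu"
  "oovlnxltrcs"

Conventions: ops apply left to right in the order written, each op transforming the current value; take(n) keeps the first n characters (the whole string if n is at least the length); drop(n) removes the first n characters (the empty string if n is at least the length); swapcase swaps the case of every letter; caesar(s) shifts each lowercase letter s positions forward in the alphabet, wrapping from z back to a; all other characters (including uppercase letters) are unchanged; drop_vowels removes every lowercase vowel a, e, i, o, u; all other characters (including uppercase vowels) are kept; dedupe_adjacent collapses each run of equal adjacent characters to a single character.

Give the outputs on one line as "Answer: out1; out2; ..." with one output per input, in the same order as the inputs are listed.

Execution, op by op:
  "whbnwys" -> "hsmyhjd" -> "HSMYHJD" -> "SMYHJD" -> "SMYHJD"
  "dsj" -> "odu" -> "ODU" -> "DU" -> "DU"
  "qiyyy" -> "btjjj" -> "BTJJJ" -> "TJJJ" -> "TJ"
  "vmeynux" -> "gxpjyfi" -> "GXPJYFI" -> "XPJYFI" -> "XPJYFI"
  "yiidyvizyu" -> "jttojgtkjf" -> "JTTOJGTKJF" -> "TTOJGTKJF" -> "TOJGTKJF"
  "oovlnxltrcs" -> "zzgwyiwecnd" -> "ZZGWYIWECND" -> "ZGWYIWECND" -> "ZGWYIWECND"

"SMYHJD"; "DU"; "TJ"; "XPJYFI"; "TOJGTKJF"; "ZGWYIWECND"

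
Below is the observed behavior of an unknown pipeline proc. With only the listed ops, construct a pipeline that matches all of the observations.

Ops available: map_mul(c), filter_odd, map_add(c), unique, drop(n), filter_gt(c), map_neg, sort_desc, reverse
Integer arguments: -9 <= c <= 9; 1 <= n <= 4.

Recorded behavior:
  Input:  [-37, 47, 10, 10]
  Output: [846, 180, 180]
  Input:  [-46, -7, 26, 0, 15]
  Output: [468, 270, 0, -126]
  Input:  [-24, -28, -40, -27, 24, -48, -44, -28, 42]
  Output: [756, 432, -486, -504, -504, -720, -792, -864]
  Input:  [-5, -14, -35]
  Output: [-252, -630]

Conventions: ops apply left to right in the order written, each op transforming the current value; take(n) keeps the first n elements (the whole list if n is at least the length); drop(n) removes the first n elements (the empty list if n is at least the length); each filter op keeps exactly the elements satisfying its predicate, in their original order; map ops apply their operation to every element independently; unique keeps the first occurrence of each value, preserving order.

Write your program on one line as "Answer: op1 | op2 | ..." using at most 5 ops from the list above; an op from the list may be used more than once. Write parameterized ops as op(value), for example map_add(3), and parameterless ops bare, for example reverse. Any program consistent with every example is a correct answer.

map_mul(2) | drop(1) | sort_desc | map_mul(-9) | map_neg

Check, running the answer program on each example:
  [-37, 47, 10, 10] -> [-74, 94, 20, 20] -> [94, 20, 20] -> [94, 20, 20] -> [-846, -180, -180] -> [846, 180, 180]
  [-46, -7, 26, 0, 15] -> [-92, -14, 52, 0, 30] -> [-14, 52, 0, 30] -> [52, 30, 0, -14] -> [-468, -270, 0, 126] -> [468, 270, 0, -126]
  [-24, -28, -40, -27, 24, -48, -44, -28, 42] -> [-48, -56, -80, -54, 48, -96, -88, -56, 84] -> [-56, -80, -54, 48, -96, -88, -56, 84] -> [84, 48, -54, -56, -56, -80, -88, -96] -> [-756, -432, 486, 504, 504, 720, 792, 864] -> [756, 432, -486, -504, -504, -720, -792, -864]
  [-5, -14, -35] -> [-10, -28, -70] -> [-28, -70] -> [-28, -70] -> [252, 630] -> [-252, -630]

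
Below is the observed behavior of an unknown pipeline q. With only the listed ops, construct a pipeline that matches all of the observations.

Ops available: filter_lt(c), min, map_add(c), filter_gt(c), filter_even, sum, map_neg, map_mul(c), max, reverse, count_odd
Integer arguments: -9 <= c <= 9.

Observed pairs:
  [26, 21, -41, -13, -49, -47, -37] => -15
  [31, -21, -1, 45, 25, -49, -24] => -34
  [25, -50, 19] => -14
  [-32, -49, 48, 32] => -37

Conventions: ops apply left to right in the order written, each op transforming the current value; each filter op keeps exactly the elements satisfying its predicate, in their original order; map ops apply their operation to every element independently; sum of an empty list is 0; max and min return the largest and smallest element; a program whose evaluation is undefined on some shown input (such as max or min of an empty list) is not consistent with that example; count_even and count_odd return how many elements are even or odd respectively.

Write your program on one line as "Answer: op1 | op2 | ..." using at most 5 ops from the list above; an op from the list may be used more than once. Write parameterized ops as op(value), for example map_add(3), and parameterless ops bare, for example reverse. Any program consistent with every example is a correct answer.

map_add(-6) | map_add(-5) | map_neg | min

Check, running the answer program on each example:
  [26, 21, -41, -13, -49, -47, -37] -> [20, 15, -47, -19, -55, -53, -43] -> [15, 10, -52, -24, -60, -58, -48] -> [-15, -10, 52, 24, 60, 58, 48] -> -15
  [31, -21, -1, 45, 25, -49, -24] -> [25, -27, -7, 39, 19, -55, -30] -> [20, -32, -12, 34, 14, -60, -35] -> [-20, 32, 12, -34, -14, 60, 35] -> -34
  [25, -50, 19] -> [19, -56, 13] -> [14, -61, 8] -> [-14, 61, -8] -> -14
  [-32, -49, 48, 32] -> [-38, -55, 42, 26] -> [-43, -60, 37, 21] -> [43, 60, -37, -21] -> -37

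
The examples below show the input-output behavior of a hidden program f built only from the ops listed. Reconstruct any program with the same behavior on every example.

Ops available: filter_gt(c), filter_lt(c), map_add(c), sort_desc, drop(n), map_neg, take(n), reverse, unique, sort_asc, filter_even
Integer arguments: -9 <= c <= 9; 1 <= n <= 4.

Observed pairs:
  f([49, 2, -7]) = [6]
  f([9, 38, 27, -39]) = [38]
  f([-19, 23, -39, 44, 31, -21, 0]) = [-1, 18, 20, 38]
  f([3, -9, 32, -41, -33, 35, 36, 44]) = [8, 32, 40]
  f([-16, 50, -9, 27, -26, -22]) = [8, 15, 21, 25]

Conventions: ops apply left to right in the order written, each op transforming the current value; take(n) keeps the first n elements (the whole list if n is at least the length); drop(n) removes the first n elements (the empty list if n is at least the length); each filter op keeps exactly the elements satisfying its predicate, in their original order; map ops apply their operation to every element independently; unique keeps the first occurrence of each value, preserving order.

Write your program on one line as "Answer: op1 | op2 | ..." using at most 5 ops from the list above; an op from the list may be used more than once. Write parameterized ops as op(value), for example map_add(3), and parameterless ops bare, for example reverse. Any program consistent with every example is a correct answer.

map_add(-2) | map_neg | sort_asc | filter_gt(1) | map_add(-3)

Check, running the answer program on each example:
  [49, 2, -7] -> [47, 0, -9] -> [-47, 0, 9] -> [-47, 0, 9] -> [9] -> [6]
  [9, 38, 27, -39] -> [7, 36, 25, -41] -> [-7, -36, -25, 41] -> [-36, -25, -7, 41] -> [41] -> [38]
  [-19, 23, -39, 44, 31, -21, 0] -> [-21, 21, -41, 42, 29, -23, -2] -> [21, -21, 41, -42, -29, 23, 2] -> [-42, -29, -21, 2, 21, 23, 41] -> [2, 21, 23, 41] -> [-1, 18, 20, 38]
  [3, -9, 32, -41, -33, 35, 36, 44] -> [1, -11, 30, -43, -35, 33, 34, 42] -> [-1, 11, -30, 43, 35, -33, -34, -42] -> [-42, -34, -33, -30, -1, 11, 35, 43] -> [11, 35, 43] -> [8, 32, 40]
  [-16, 50, -9, 27, -26, -22] -> [-18, 48, -11, 25, -28, -24] -> [18, -48, 11, -25, 28, 24] -> [-48, -25, 11, 18, 24, 28] -> [11, 18, 24, 28] -> [8, 15, 21, 25]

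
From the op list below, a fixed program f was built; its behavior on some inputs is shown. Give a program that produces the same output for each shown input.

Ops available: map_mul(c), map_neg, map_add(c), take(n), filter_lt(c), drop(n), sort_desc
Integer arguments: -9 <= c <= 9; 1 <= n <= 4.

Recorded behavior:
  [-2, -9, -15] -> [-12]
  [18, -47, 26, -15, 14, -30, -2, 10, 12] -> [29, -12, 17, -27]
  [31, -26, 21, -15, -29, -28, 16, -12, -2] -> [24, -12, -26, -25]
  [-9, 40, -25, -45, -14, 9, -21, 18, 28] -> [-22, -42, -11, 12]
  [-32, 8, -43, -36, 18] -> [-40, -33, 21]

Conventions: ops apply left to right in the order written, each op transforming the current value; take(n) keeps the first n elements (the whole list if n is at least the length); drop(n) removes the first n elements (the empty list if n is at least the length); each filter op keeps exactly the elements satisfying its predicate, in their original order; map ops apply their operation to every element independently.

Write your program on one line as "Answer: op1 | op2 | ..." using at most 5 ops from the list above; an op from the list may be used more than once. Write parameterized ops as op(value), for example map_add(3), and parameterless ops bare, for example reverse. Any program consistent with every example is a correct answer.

map_add(4) | map_add(-1) | drop(2) | take(4)

Check, running the answer program on each example:
  [-2, -9, -15] -> [2, -5, -11] -> [1, -6, -12] -> [-12] -> [-12]
  [18, -47, 26, -15, 14, -30, -2, 10, 12] -> [22, -43, 30, -11, 18, -26, 2, 14, 16] -> [21, -44, 29, -12, 17, -27, 1, 13, 15] -> [29, -12, 17, -27, 1, 13, 15] -> [29, -12, 17, -27]
  [31, -26, 21, -15, -29, -28, 16, -12, -2] -> [35, -22, 25, -11, -25, -24, 20, -8, 2] -> [34, -23, 24, -12, -26, -25, 19, -9, 1] -> [24, -12, -26, -25, 19, -9, 1] -> [24, -12, -26, -25]
  [-9, 40, -25, -45, -14, 9, -21, 18, 28] -> [-5, 44, -21, -41, -10, 13, -17, 22, 32] -> [-6, 43, -22, -42, -11, 12, -18, 21, 31] -> [-22, -42, -11, 12, -18, 21, 31] -> [-22, -42, -11, 12]
  [-32, 8, -43, -36, 18] -> [-28, 12, -39, -32, 22] -> [-29, 11, -40, -33, 21] -> [-40, -33, 21] -> [-40, -33, 21]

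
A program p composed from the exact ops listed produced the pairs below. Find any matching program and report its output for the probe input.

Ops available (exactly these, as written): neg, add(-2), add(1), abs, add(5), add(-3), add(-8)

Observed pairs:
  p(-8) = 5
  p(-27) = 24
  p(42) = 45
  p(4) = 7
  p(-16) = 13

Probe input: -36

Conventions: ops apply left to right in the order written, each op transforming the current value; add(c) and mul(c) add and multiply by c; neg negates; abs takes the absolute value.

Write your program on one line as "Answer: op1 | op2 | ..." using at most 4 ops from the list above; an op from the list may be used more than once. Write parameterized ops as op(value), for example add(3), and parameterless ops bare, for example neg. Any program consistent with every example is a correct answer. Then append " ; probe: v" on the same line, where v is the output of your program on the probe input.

neg | add(-3) | abs ; probe: 33

Check, running the answer program on each example:
  -8 -> 8 -> 5 -> 5
  -27 -> 27 -> 24 -> 24
  42 -> -42 -> -45 -> 45
  4 -> -4 -> -7 -> 7
  -16 -> 16 -> 13 -> 13
  probe: -36 -> 36 -> 33 -> 33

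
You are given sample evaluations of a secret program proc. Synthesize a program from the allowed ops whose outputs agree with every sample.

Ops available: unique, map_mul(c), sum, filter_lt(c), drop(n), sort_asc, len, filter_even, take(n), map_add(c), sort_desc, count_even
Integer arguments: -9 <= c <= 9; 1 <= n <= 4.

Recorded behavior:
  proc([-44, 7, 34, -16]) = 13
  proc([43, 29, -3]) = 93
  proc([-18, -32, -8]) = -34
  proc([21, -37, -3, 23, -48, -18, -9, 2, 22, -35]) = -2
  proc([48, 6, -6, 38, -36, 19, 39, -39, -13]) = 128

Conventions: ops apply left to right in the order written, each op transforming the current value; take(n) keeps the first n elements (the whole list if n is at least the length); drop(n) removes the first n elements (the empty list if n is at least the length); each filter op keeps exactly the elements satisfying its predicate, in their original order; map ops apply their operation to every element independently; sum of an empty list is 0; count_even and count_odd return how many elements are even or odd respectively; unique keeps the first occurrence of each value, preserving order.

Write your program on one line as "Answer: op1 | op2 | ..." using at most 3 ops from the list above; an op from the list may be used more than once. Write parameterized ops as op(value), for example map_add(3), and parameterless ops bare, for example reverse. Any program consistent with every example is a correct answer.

map_add(8) | sum

Check, running the answer program on each example:
  [-44, 7, 34, -16] -> [-36, 15, 42, -8] -> 13
  [43, 29, -3] -> [51, 37, 5] -> 93
  [-18, -32, -8] -> [-10, -24, 0] -> -34
  [21, -37, -3, 23, -48, -18, -9, 2, 22, -35] -> [29, -29, 5, 31, -40, -10, -1, 10, 30, -27] -> -2
  [48, 6, -6, 38, -36, 19, 39, -39, -13] -> [56, 14, 2, 46, -28, 27, 47, -31, -5] -> 128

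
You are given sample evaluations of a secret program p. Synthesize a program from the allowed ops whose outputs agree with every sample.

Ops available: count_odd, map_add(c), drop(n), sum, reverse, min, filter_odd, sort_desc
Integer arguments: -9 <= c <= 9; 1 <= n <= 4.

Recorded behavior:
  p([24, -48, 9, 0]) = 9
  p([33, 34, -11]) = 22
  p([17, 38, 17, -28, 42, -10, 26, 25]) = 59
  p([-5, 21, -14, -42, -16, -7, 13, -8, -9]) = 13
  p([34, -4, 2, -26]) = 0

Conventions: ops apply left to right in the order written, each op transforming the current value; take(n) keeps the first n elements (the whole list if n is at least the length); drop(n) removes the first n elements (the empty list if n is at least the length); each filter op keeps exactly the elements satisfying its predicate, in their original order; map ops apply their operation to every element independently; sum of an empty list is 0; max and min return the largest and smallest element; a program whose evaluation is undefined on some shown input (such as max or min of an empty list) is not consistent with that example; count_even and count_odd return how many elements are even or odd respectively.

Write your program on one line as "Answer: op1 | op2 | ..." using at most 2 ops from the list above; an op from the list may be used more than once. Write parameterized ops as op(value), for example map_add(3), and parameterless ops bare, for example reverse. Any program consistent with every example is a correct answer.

filter_odd | sum

Check, running the answer program on each example:
  [24, -48, 9, 0] -> [9] -> 9
  [33, 34, -11] -> [33, -11] -> 22
  [17, 38, 17, -28, 42, -10, 26, 25] -> [17, 17, 25] -> 59
  [-5, 21, -14, -42, -16, -7, 13, -8, -9] -> [-5, 21, -7, 13, -9] -> 13
  [34, -4, 2, -26] -> [] -> 0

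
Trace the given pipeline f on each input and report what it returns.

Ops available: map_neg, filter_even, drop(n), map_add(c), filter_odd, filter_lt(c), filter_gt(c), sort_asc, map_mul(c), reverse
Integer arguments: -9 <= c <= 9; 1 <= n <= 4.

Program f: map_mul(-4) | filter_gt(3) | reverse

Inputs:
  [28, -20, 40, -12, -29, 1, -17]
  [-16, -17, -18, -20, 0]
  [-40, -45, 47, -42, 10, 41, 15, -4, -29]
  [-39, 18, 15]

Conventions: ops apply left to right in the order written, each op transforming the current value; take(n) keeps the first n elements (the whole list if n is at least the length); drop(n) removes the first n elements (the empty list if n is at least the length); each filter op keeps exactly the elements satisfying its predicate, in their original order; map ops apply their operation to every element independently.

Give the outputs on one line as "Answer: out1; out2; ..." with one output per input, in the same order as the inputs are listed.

Execution, op by op:
  [28, -20, 40, -12, -29, 1, -17] -> [-112, 80, -160, 48, 116, -4, 68] -> [80, 48, 116, 68] -> [68, 116, 48, 80]
  [-16, -17, -18, -20, 0] -> [64, 68, 72, 80, 0] -> [64, 68, 72, 80] -> [80, 72, 68, 64]
  [-40, -45, 47, -42, 10, 41, 15, -4, -29] -> [160, 180, -188, 168, -40, -164, -60, 16, 116] -> [160, 180, 168, 16, 116] -> [116, 16, 168, 180, 160]
  [-39, 18, 15] -> [156, -72, -60] -> [156] -> [156]

[68, 116, 48, 80]; [80, 72, 68, 64]; [116, 16, 168, 180, 160]; [156]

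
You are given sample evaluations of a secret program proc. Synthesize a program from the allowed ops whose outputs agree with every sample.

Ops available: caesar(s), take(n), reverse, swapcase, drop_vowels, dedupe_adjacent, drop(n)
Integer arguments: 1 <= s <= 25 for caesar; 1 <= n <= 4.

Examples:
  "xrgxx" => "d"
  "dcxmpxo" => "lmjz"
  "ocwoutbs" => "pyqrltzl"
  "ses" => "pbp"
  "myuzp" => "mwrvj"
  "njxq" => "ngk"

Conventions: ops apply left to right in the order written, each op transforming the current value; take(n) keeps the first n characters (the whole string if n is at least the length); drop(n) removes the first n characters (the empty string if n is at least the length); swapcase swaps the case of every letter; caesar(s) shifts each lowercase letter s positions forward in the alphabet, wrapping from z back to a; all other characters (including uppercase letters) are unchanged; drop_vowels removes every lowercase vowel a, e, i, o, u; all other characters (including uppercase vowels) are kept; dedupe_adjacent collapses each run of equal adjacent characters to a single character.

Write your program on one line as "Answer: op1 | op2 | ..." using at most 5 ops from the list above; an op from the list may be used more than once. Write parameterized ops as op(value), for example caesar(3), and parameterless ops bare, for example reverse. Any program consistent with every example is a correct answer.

reverse | dedupe_adjacent | caesar(23) | drop_vowels

Check, running the answer program on each example:
  "xrgxx" -> "xxgrx" -> "xgrx" -> "udou" -> "d"
  "dcxmpxo" -> "oxpmxcd" -> "oxpmxcd" -> "lumjuza" -> "lmjz"
  "ocwoutbs" -> "sbtuowco" -> "sbtuowco" -> "pyqrltzl" -> "pyqrltzl"
  "ses" -> "ses" -> "ses" -> "pbp" -> "pbp"
  "myuzp" -> "pzuym" -> "pzuym" -> "mwrvj" -> "mwrvj"
  "njxq" -> "qxjn" -> "qxjn" -> "nugk" -> "ngk"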